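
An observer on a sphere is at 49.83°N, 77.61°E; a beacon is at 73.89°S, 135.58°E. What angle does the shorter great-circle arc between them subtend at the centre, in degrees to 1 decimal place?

In radians: φ₁ = 0.8697, φ₂ = -1.2896, Δλ = 57.970° = 1.0118 rad.
cos c = sin φ₁ sin φ₂ + cos φ₁ cos φ₂ cos Δλ = (0.7641)(-0.9607) + (0.6451)(0.2775)(0.5304) = -0.63920,
so c = arccos(-0.63920) = 2.26425 rad.
So the angular separation is 129.7°.

129.7°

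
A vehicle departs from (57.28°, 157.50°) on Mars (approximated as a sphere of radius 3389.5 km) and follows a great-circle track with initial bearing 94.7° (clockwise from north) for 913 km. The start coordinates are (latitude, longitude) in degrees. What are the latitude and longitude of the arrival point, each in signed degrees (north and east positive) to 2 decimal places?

Angular distance δ = d/R = 913/3389.5 = 0.26936 rad; initial bearing θ = 1.6528 rad.
sin φ₂ = sin φ₁ cos δ + cos φ₁ sin δ cos θ = (0.8413)(0.9639) + (0.5405)(0.2661)(-0.0819) = 0.7992, so φ₂ = 53.05°.
Δλ = atan2(sin θ sin δ cos φ₁, cos δ − sin φ₁ sin φ₂) = atan2(0.1434, 0.2916) = 26.184°.
λ₂ = 157.500° + 26.184° = 183.68° → -176.32° after wrapping to (−180°, 180°].

53.05°, -176.32°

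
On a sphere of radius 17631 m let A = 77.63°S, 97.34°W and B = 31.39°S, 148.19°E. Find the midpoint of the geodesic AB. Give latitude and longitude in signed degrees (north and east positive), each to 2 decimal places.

Central angle δ = 1.1230 rad. Interpolating on the sphere with fraction f = 0.5:
P = [sin((1−f)δ)·A + sin(fδ)·B] / sin δ = 0.5907·A + 0.5907·B in Cartesian coordinates,
giving P = (-0.4447, 0.1403, -0.8846), i.e. latitude -62.21°, longitude 162.49°.

-62.21°, 162.49°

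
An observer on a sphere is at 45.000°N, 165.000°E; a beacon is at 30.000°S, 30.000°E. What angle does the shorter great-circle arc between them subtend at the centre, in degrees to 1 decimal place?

In radians: φ₁ = 0.7854, φ₂ = -0.5236, Δλ = -135.000° = -2.3562 rad.
cos c = sin φ₁ sin φ₂ + cos φ₁ cos φ₂ cos Δλ = (0.7071)(-0.5000) + (0.7071)(0.8660)(-0.7071) = -0.78657,
so c = arccos(-0.78657) = 2.47602 rad.
So the angular separation is 141.9°.

141.9°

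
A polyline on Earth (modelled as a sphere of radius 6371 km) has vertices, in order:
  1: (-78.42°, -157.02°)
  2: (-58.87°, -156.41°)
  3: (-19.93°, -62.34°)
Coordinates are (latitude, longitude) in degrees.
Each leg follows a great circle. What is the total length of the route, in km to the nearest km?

Leg 1→2: central angle 0.3412 rad, distance 2174.0 km.
Leg 2→3: central angle 1.3106 rad, distance 8349.7 km.
Total: 2174.0 + 8349.7 ≈ 10524 km.

10524 km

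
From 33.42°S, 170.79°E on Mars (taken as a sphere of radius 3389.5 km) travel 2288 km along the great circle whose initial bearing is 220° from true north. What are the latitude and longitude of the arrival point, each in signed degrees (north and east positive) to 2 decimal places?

Angular distance δ = d/R = 2288/3389.5 = 0.67503 rad; initial bearing θ = 3.8397 rad.
sin φ₂ = sin φ₁ cos δ + cos φ₁ sin δ cos θ = (-0.5508)(0.7807) + (0.8347)(0.6249)(-0.7660) = -0.8295, so φ₂ = -56.05°.
Δλ = atan2(sin θ sin δ cos φ₁, cos δ − sin φ₁ sin φ₂) = atan2(-0.3353, 0.3238) = -45.997°.
λ₂ = 170.790° − 45.997° = 124.79°.

-56.05°, 124.79°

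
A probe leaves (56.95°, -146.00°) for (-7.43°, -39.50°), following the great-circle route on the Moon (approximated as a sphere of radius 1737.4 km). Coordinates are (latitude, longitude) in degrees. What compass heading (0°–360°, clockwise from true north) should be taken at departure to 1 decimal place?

With φ₁ = 0.9940, φ₂ = -0.1297, Δλ = 1.8588 rad, the forward-azimuth formula gives
θ = atan2( sin Δλ cos φ₂ , cos φ₁ sin φ₂ − sin φ₁ cos φ₂ cos Δλ ) = atan2(0.9508, 0.1655) = 80.12°.
So the initial bearing is 80.1°.

80.1°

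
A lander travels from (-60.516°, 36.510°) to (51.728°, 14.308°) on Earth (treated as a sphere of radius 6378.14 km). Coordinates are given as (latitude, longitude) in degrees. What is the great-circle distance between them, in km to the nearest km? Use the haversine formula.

12652 km

In radians: φ₁ = -1.0562, φ₂ = 0.9028, Δλ = -22.202° = -0.3875 rad.
Haversine: a = sin²(Δφ/2) + cos φ₁ cos φ₂ sin²(Δλ/2) = 0.6893 + (0.4922)(0.6194)(0.0371) = 0.70058.
Central angle c = 2·arcsin(√a) = 1.98357 rad.
Distance = R·c = 6378.14 × 1.9836 ≈ 12652 km.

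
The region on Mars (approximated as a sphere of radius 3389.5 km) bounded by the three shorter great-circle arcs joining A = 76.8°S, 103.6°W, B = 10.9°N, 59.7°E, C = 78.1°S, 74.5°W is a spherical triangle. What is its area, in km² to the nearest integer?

Side lengths (central angles): a = 1.9031, b = 0.1114, c = 1.9811 rad; semiperimeter s = 1.9978.
By l'Huilier's theorem, tan(E/4) = √[tan(s/2) tan((s−a)/2) tan((s−b)/2) tan((s−c)/2)], giving spherical excess E = 0.1164 rad.
Area = E·R² = 0.1164 × (3389.5)² ≈ 1337707 km².

1337707 km²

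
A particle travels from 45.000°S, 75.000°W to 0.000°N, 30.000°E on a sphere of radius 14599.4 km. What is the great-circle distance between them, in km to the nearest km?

Let φ₁ = -0.7854 rad, φ₂ = 0.0000 rad, and Δλ = 1.8326 rad.
cos c = sin φ₁ sin φ₂ + cos φ₁ cos φ₂ cos Δλ = (-0.7071)(0.0000) + (0.7071)(1.0000)(-0.2588) = -0.18301,
so c = arccos(-0.18301) = 1.75485 rad.
Distance = R·c = 14599.4 × 1.7548 ≈ 25620 km.

25620 km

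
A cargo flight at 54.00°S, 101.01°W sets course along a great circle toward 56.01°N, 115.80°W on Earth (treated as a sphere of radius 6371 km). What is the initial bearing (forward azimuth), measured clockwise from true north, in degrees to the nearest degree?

With φ₁ = -0.9425, φ₂ = 0.9776, Δλ = -0.2581 rad, the forward-azimuth formula gives
θ = atan2( sin Δλ cos φ₂ , cos φ₁ sin φ₂ − sin φ₁ cos φ₂ cos Δλ ) = atan2(-0.1427, 0.9246) = -8.77°.
Adding 360° brings this into [0°, 360°): 351°.

351°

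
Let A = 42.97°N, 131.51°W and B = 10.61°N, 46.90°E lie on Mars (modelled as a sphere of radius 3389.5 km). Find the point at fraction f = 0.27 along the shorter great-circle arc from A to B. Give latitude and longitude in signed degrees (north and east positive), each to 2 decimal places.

The central angle between A and B is δ = 2.2061 rad.
With f = 0.27, the slerp weights are sin((1−f)δ)/sin δ = 1.2414 and sin(fδ)/sin δ = 0.6970.
Weighted sum of the unit vectors: (1.2414)·(-0.4849,-0.5479,0.6816) + (0.6970)·(0.6716,0.7177,0.1841) = (-0.1339, -0.1800, 0.9745).
Converting back: φ = atan2(z, √(x²+y²)) = 77.04°, λ = atan2(y, x) = -126.65°.

77.04°, -126.65°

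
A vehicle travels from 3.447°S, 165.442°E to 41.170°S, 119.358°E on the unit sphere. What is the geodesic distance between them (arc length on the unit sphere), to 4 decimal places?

0.9755

Let φ₁ = -0.0602 rad, φ₂ = -0.7186 rad, and Δλ = -0.8043 rad.
cos c = sin φ₁ sin φ₂ + cos φ₁ cos φ₂ cos Δλ = (-0.0601)(-0.6583) + (0.9982)(0.7528)(0.6936) = 0.56075,
so c = arccos(0.56075) = 0.97550 rad.
On the unit sphere the arc length equals the central angle: 0.9755.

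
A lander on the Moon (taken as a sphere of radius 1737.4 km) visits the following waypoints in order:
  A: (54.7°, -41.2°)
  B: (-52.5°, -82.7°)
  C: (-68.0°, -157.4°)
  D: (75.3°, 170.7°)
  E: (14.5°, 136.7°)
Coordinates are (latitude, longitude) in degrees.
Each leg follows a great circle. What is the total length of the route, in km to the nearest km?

Leg A→B: central angle 1.9649 rad, distance 3413.9 km.
Leg B→C: central angle 0.6505 rad, distance 1130.2 km.
Leg C→D: central angle 2.5255 rad, distance 4387.8 km.
Leg D→E: central angle 1.1087 rad, distance 1926.2 km.
Total: 3413.9 + 1130.2 + 4387.8 + 1926.2 ≈ 10858 km.

10858 km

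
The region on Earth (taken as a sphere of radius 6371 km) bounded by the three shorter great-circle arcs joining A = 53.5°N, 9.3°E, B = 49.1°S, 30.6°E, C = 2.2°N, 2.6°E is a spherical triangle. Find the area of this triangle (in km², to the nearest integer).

12298272 km²

Side lengths (central angles): a = 0.9900, b = 0.9005, c = 1.8181 rad; semiperimeter s = 1.8543.
By l'Huilier's theorem, tan(E/4) = √[tan(s/2) tan((s−a)/2) tan((s−b)/2) tan((s−c)/2)], giving spherical excess E = 0.3030 rad.
Area = E·R² = 0.3030 × (6371)² ≈ 12298272 km².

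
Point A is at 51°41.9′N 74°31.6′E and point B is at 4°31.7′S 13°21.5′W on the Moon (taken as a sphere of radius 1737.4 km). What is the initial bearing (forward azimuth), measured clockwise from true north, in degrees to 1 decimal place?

265.5°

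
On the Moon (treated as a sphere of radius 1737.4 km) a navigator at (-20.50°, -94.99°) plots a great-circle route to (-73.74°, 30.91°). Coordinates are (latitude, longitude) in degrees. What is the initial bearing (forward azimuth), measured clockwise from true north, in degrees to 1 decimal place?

166.7°

Δλ = 125.900° = 2.1974 rad.
y = sin Δλ · cos φ₂ = (0.8100)(0.2800) = 0.2268
x = cos φ₁ sin φ₂ − sin φ₁ cos φ₂ cos Δλ = (0.9367)(-0.9600) − (-0.3502)(0.2800)(-0.5864) = -0.9567
θ = atan2(y, x) = 166.66°, so the bearing is 166.7°.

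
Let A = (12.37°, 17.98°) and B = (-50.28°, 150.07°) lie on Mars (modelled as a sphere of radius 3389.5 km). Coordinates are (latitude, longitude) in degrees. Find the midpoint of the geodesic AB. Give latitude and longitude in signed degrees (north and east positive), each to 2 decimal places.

The central angle between A and B is δ = 2.1934 rad.
With f = 0.5, the slerp weights are sin((1−f)δ)/sin δ = 1.0952 and sin(fδ)/sin δ = 1.0952.
Weighted sum of the unit vectors: (1.0952)·(0.9291,0.3015,0.2142) + (1.0952)·(-0.5538,0.3188,-0.7692) = (0.4110, 0.6794, -0.6078).
Converting back: φ = atan2(z, √(x²+y²)) = -37.43°, λ = atan2(y, x) = 58.83°.

-37.43°, 58.83°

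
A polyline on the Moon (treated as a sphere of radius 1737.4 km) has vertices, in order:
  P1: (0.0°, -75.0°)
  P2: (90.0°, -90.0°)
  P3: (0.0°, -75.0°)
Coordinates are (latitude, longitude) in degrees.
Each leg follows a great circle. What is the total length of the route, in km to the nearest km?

5458 km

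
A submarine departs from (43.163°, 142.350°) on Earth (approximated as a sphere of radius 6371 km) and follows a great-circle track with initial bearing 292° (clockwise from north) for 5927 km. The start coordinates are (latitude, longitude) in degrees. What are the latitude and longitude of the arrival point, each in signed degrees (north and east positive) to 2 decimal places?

Angular distance δ = d/R = 5927/6371 = 0.93031 rad; initial bearing θ = 5.0964 rad.
sin φ₂ = sin φ₁ cos δ + cos φ₁ sin δ cos θ = (0.6841)(0.5976) + (0.7294)(0.8018)(0.3746) = 0.6279, so φ₂ = 38.89°.
Δλ = atan2(sin θ sin δ cos φ₁, cos δ − sin φ₁ sin φ₂) = atan2(-0.5423, 0.1681) = -72.780°.
λ₂ = 142.350° − 72.780° = 69.57°.

38.89°, 69.57°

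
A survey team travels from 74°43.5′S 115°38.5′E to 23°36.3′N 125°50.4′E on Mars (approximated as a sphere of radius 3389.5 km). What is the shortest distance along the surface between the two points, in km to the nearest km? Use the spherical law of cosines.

5830 km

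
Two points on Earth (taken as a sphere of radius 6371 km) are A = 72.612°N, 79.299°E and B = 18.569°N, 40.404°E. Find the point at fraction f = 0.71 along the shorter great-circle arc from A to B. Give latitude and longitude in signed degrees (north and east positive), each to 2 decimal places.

Central angle δ = 1.0188 rad. Interpolating on the sphere with fraction f = 0.71:
P = [sin((1−f)δ)·A + sin(fδ)·B] / sin δ = 0.3420·A + 0.7774·B in Cartesian coordinates,
giving P = (0.5801, 0.5780, 0.5739), i.e. latitude 35.02°, longitude 44.90°.

35.02°, 44.90°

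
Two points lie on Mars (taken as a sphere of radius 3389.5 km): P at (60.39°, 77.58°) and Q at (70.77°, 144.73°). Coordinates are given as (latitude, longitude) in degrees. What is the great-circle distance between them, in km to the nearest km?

In radians: φ₁ = 1.0540, φ₂ = 1.2352, Δλ = 67.150° = 1.1720 rad.
cos c = sin φ₁ sin φ₂ + cos φ₁ cos φ₂ cos Δλ = (0.8694)(0.9442) + (0.4941)(0.3294)(0.3883) = 0.88409,
so c = arccos(0.88409) = 0.48625 rad.
Distance = R·c = 3389.5 × 0.4862 ≈ 1648 km.

1648 km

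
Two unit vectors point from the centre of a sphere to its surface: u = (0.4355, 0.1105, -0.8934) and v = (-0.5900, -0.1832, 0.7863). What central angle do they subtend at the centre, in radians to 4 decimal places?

2.9397 rad

u·v = -0.9797; |u| = 1.0000, |v| = 1.0000.
cos θ = (u·v)/(|u||v|) = -0.9797, so θ = 2.9397 rad.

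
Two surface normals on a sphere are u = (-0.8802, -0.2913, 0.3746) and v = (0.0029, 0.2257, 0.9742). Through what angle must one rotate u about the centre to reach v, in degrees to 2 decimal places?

72.74°

u·v = 0.2966; |u| = 1.0000, |v| = 1.0000.
cos θ = (u·v)/(|u||v|) = 0.2966, so θ = 72.74°.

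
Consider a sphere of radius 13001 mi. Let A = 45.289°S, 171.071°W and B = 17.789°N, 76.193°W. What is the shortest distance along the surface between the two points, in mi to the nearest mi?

24031 mi

In radians: φ₁ = -0.7904, φ₂ = 0.3105, Δλ = 94.878° = 1.6559 rad.
cos c = sin φ₁ sin φ₂ + cos φ₁ cos φ₂ cos Δλ = (-0.7107)(0.3055) + (0.7035)(0.9522)(-0.0850) = -0.27408,
so c = arccos(-0.27408) = 1.84843 rad.
Distance = R·c = 13001 × 1.8484 ≈ 24031 mi.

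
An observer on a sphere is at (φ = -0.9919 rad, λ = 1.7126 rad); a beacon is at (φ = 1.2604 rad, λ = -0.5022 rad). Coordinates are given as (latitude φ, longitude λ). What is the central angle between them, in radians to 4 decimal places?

2.6846 rad

With latitudes φ₁ = -56.832°, φ₂ = 72.216° and longitude difference Δλ = -126.899°:
Haversine: a = sin²(Δφ/2) + cos φ₁ cos φ₂ sin²(Δλ/2) = 0.8150 + (0.5471)(0.3054)(0.8002) = 0.94870.
Central angle c = 2·arcsin(√a) = 2.68463 rad.
So the angular separation is 2.6846 rad.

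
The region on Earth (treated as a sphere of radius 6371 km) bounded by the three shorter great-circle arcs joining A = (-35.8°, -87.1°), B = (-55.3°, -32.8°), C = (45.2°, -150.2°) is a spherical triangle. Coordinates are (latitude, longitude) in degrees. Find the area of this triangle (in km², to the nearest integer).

5433706 km²

Side lengths (central angles): a = 2.4465, b = 1.7279, c = 0.7222 rad; semiperimeter s = 2.4483.
By l'Huilier's theorem, tan(E/4) = √[tan(s/2) tan((s−a)/2) tan((s−b)/2) tan((s−c)/2)], giving spherical excess E = 0.1339 rad.
Area = E·R² = 0.1339 × (6371)² ≈ 5433706 km².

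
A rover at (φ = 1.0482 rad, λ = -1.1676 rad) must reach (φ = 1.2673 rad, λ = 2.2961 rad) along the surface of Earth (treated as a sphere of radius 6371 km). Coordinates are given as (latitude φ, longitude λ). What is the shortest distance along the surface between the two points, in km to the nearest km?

5196 km

With latitudes φ₁ = 60.057°, φ₂ = 72.611° and longitude difference Δλ = -161.545°:
cos c = sin φ₁ sin φ₂ + cos φ₁ cos φ₂ cos Δλ = (0.8665)(0.9543) + (0.4991)(0.2989)(-0.9486) = 0.68543,
so c = arccos(0.68543) = 0.81561 rad.
Distance = R·c = 6371 × 0.8156 ≈ 5196 km.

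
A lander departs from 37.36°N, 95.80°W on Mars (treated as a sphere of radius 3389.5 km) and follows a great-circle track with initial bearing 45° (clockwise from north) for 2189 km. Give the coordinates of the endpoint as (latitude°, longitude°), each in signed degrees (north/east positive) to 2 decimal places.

Angular distance δ = d/R = 2189/3389.5 = 0.64582 rad; initial bearing θ = 0.7854 rad.
sin φ₂ = sin φ₁ cos δ + cos φ₁ sin δ cos θ = (0.6068)(0.7986) + (0.7948)(0.6019)(0.7071) = 0.8229, so φ₂ = 55.37°.
Δλ = atan2(sin θ sin δ cos φ₁, cos δ − sin φ₁ sin φ₂) = atan2(0.3383, 0.2993) = 48.500°.
λ₂ = -95.800° + 48.500° = -47.30°.

55.37°, -47.30°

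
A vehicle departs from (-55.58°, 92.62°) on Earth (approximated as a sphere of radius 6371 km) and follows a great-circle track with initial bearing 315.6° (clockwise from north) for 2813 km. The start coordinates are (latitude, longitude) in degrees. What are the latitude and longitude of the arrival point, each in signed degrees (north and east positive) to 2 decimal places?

Angular distance δ = d/R = 2813/6371 = 0.44153 rad; initial bearing θ = 5.5083 rad.
sin φ₂ = sin φ₁ cos δ + cos φ₁ sin δ cos θ = (-0.8249)(0.9041) + (0.5653)(0.4273)(0.7145) = -0.5732, so φ₂ = -34.98°.
Δλ = atan2(sin θ sin δ cos φ₁, cos δ − sin φ₁ sin φ₂) = atan2(-0.1690, 0.4312) = -21.400°.
λ₂ = 92.620° − 21.400° = 71.22°.

-34.98°, 71.22°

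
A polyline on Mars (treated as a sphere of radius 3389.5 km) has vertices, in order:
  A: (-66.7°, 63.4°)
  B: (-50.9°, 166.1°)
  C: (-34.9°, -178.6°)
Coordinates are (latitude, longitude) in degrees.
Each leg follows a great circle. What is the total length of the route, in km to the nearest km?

4041 km

Leg A→B: central angle 0.8528 rad, distance 2890.4 km.
Leg B→C: central angle 0.3395 rad, distance 1150.7 km.
Total: 2890.4 + 1150.7 ≈ 4041 km.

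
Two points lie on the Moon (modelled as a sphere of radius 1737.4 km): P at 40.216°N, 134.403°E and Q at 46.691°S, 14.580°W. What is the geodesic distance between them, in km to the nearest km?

4753 km

Let φ₁ = 0.7019 rad, φ₂ = -0.8149 rad, and Δλ = -2.6002 rad.
Haversine: a = sin²(Δφ/2) + cos φ₁ cos φ₂ sin²(Δλ/2) = 0.4730 + (0.7636)(0.6859)(0.9285) = 0.95936.
Central angle c = 2·arcsin(√a) = 2.73564 rad.
Distance = R·c = 1737.4 × 2.7356 ≈ 4753 km.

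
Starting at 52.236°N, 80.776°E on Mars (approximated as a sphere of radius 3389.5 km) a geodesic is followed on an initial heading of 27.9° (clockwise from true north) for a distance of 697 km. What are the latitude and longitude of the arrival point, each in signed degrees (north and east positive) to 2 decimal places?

Angular distance δ = d/R = 697/3389.5 = 0.20564 rad; initial bearing θ = 0.4869 rad.
sin φ₂ = sin φ₁ cos δ + cos φ₁ sin δ cos θ = (0.7905)(0.9789) + (0.6124)(0.2042)(0.8838) = 0.8844, so φ₂ = 62.18°.
Δλ = atan2(sin θ sin δ cos φ₁, cos δ − sin φ₁ sin φ₂) = atan2(0.0585, 0.2798) = 11.813°.
λ₂ = 80.776° + 11.813° = 92.59°.

62.18°, 92.59°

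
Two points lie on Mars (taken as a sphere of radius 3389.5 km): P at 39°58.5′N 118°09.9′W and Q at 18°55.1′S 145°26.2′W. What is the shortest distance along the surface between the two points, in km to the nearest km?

3795 km

In radians: φ₁ = 0.6977, φ₂ = -0.3302, Δλ = -27.272° = -0.4760 rad.
Haversine: a = sin²(Δφ/2) + cos φ₁ cos φ₂ sin²(Δλ/2) = 0.2417 + (0.7663)(0.9460)(0.0556) = 0.28197.
Central angle c = 2·arcsin(√a) = 1.11959 rad.
Distance = R·c = 3389.5 × 1.1196 ≈ 3795 km.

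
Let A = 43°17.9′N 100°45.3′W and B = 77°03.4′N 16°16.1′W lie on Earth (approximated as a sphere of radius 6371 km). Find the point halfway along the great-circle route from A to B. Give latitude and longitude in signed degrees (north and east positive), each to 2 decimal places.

The central angle between A and B is δ = 0.8175 rad.
With f = 0.5, the slerp weights are sin((1−f)δ)/sin δ = 0.5449 and sin(fδ)/sin δ = 0.5449.
Weighted sum of the unit vectors: (0.5449)·(-0.1358,-0.7150,0.6858) + (0.5449)·(0.2150,-0.0627,0.9746) = (0.0432, -0.4238, 0.9047).
Converting back: φ = atan2(z, √(x²+y²)) = 64.79°, λ = atan2(y, x) = -84.19°.

64.79°, -84.19°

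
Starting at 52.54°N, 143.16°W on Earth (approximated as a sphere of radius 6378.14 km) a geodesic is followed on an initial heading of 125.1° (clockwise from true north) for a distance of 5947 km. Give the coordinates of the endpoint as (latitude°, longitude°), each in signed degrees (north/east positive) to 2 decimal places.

Angular distance δ = d/R = 5947/6378.14 = 0.93240 rad; initial bearing θ = 2.1834 rad.
sin φ₂ = sin φ₁ cos δ + cos φ₁ sin δ cos θ = (0.7938)(0.5959) + (0.6082)(0.8031)(-0.5750) = 0.1922, so φ₂ = 11.08°.
Δλ = atan2(sin θ sin δ cos φ₁, cos δ − sin φ₁ sin φ₂) = atan2(0.3996, 0.4434) = 42.028°.
λ₂ = -143.160° + 42.028° = -101.13°.

11.08°, -101.13°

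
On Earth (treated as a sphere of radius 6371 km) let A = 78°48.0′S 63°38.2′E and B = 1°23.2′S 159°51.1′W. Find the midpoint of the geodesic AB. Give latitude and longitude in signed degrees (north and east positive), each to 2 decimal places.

-49.15°, -168.70°

The central angle between A and B is δ = 1.6882 rad.
With f = 0.5, the slerp weights are sin((1−f)δ)/sin δ = 0.7526 and sin(fδ)/sin δ = 0.7526.
Weighted sum of the unit vectors: (0.7526)·(0.0863,0.1740,-0.9810) + (0.7526)·(-0.9385,-0.3444,-0.0242) = (-0.6414, -0.1282, -0.7564).
Converting back: φ = atan2(z, √(x²+y²)) = -49.15°, λ = atan2(y, x) = -168.70°.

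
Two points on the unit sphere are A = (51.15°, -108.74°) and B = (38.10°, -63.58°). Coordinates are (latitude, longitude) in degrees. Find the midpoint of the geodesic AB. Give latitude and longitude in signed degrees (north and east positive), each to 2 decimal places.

46.88°, -83.47°

Central angle δ = 0.5942 rad. Interpolating on the sphere with fraction f = 0.5:
P = [sin((1−f)δ)·A + sin(fδ)·B] / sin δ = 0.5229·A + 0.5229·B in Cartesian coordinates,
giving P = (0.0777, -0.6791, 0.7299), i.e. latitude 46.88°, longitude -83.47°.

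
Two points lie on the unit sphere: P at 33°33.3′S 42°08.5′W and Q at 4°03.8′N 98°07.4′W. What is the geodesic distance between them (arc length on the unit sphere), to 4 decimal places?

With latitudes φ₁ = -33.555°, φ₂ = 4.063° and longitude difference Δλ = -55.982°:
cos c = sin φ₁ sin φ₂ + cos φ₁ cos φ₂ cos Δλ = (-0.5527)(0.0709) + (0.8334)(0.9975)(0.5595) = 0.42589,
so c = arccos(0.42589) = 1.13085 rad.
On the unit sphere the arc length equals the central angle: 1.1309.

1.1309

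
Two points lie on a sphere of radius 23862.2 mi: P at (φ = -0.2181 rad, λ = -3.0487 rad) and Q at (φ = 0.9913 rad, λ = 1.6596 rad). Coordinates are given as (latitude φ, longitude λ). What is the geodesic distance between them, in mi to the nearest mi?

With latitudes φ₁ = -12.496°, φ₂ = 56.797° and longitude difference Δλ = -90.234°:
cos c = sin φ₁ sin φ₂ + cos φ₁ cos φ₂ cos Δλ = (-0.2164)(0.8367) + (0.9763)(0.5476)(-0.0041) = -0.18324,
so c = arccos(-0.18324) = 1.75507 rad.
Distance = R·c = 23862.2 × 1.7551 ≈ 41880 mi.

41880 mi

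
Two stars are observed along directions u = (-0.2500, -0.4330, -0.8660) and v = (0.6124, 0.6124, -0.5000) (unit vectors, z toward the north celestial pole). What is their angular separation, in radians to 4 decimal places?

u·v = 0.0147; |u| = 1.0000, |v| = 1.0000.
cos θ = (u·v)/(|u||v|) = 0.0147, so θ = 1.5561 rad.

1.5561 rad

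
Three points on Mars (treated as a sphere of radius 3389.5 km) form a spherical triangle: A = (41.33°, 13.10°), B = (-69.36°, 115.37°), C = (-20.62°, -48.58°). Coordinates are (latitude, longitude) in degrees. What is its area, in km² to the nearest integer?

Side lengths (central angles): a = 1.5583, b = 1.4698, c = 2.3108 rad; semiperimeter s = 2.6694.
By l'Huilier's theorem, tan(E/4) = √[tan(s/2) tan((s−a)/2) tan((s−b)/2) tan((s−c)/2)], giving spherical excess E = 2.0589 rad.
Area = E·R² = 2.0589 × (3389.5)² ≈ 23654404 km².

23654404 km²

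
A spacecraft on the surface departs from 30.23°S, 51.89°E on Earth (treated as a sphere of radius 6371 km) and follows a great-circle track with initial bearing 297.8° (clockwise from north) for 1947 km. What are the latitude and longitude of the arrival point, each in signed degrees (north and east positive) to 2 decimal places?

-21.03°, 35.32°

Angular distance δ = d/R = 1947/6371 = 0.30560 rad; initial bearing θ = 5.1976 rad.
sin φ₂ = sin φ₁ cos δ + cos φ₁ sin δ cos θ = (-0.5035)(0.9537) + (0.8640)(0.3009)(0.4664) = -0.3589, so φ₂ = -21.03°.
Δλ = atan2(sin θ sin δ cos φ₁, cos δ − sin φ₁ sin φ₂) = atan2(-0.2300, 0.7730) = -16.567°.
λ₂ = 51.890° − 16.567° = 35.32°.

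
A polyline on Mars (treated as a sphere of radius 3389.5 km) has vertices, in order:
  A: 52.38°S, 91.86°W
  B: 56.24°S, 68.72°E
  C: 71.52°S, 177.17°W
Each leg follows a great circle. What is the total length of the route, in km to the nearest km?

6770 km

Leg A→B: central angle 1.2254 rad, distance 4153.4 km.
Leg B→C: central angle 0.7720 rad, distance 2616.5 km.
Total: 4153.4 + 2616.5 ≈ 6770 km.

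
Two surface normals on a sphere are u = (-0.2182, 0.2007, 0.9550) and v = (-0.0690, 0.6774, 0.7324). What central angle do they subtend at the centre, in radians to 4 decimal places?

u·v = 0.8505; |u| = 1.0000, |v| = 1.0000.
cos θ = (u·v)/(|u||v|) = 0.8505, so θ = 0.5539 rad.

0.5539 rad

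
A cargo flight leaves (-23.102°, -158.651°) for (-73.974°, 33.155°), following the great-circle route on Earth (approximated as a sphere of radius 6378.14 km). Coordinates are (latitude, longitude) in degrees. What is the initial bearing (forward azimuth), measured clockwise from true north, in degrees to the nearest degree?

183°

Δλ = -168.194° = -2.9355 rad.
y = sin Δλ · cos φ₂ = (-0.2046)(0.2761) = -0.0565
x = cos φ₁ sin φ₂ − sin φ₁ cos φ₂ cos Δλ = (0.9198)(-0.9611) − (-0.3924)(0.2761)(-0.9788) = -0.9901
θ = atan2(y, x) = -176.73°; adding 360° gives 183°.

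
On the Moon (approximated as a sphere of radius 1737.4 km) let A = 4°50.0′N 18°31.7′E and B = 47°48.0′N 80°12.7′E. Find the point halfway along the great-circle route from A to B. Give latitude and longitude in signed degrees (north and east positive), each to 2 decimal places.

29.78°, 42.74°

The central angle between A and B is δ = 1.1811 rad.
With f = 0.5, the slerp weights are sin((1−f)δ)/sin δ = 0.6019 and sin(fδ)/sin δ = 0.6019.
Weighted sum of the unit vectors: (0.6019)·(0.9448,0.3166,0.0843) + (0.6019)·(0.1142,0.6619,0.7408) = (0.6375, 0.5891, 0.4966).
Converting back: φ = atan2(z, √(x²+y²)) = 29.78°, λ = atan2(y, x) = 42.74°.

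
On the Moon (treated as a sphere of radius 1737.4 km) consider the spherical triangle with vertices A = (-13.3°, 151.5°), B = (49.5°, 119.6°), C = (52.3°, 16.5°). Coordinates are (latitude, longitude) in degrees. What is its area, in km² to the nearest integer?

684756 km²

Side lengths (central angles): a = 1.0337, b = 2.2178, c = 1.2008 rad; semiperimeter s = 2.2262.
By l'Huilier's theorem, tan(E/4) = √[tan(s/2) tan((s−a)/2) tan((s−b)/2) tan((s−c)/2)], giving spherical excess E = 0.2268 rad.
Area = E·R² = 0.2268 × (1737.4)² ≈ 684756 km².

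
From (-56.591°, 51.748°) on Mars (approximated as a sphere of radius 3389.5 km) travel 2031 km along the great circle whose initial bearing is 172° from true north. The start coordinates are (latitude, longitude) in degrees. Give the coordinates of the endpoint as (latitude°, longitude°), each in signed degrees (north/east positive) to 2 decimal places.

-85.45°, 150.10°

Angular distance δ = d/R = 2031/3389.5 = 0.59920 rad; initial bearing θ = 3.0020 rad.
sin φ₂ = sin φ₁ cos δ + cos φ₁ sin δ cos θ = (-0.8348)(0.8258) + (0.5506)(0.5640)(-0.9903) = -0.9968, so φ₂ = -85.45°.
Δλ = atan2(sin θ sin δ cos φ₁, cos δ − sin φ₁ sin φ₂) = atan2(0.0432, -0.0063) = 98.352°.
λ₂ = 51.748° + 98.352° = 150.10°.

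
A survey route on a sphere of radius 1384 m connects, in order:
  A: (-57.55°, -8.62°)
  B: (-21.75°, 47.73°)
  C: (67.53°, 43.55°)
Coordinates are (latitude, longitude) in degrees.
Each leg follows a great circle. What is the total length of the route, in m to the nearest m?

3460 m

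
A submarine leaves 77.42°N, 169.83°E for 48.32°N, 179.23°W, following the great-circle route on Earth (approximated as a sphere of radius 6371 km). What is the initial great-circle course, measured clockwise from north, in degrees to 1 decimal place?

Δλ = 10.940° = 0.1909 rad.
y = sin Δλ · cos φ₂ = (0.1898)(0.6650) = 0.1262
x = cos φ₁ sin φ₂ − sin φ₁ cos φ₂ cos Δλ = (0.2178)(0.7469) − (0.9760)(0.6650)(0.9818) = -0.4745
θ = atan2(y, x) = 165.11°, so the bearing is 165.1°.

165.1°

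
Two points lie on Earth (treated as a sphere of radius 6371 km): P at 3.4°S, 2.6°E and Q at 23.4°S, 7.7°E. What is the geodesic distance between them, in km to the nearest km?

Let φ₁ = -0.0593 rad, φ₂ = -0.4084 rad, and Δλ = 0.0890 rad.
cos c = sin φ₁ sin φ₂ + cos φ₁ cos φ₂ cos Δλ = (-0.0593)(-0.3971) + (0.9982)(0.9178)(0.9960) = 0.93607,
so c = arccos(0.93607) = 0.35952 rad.
Distance = R·c = 6371 × 0.3595 ≈ 2291 km.

2291 km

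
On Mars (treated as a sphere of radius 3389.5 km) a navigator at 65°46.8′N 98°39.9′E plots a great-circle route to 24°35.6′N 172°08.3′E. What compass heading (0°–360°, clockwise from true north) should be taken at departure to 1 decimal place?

94.3°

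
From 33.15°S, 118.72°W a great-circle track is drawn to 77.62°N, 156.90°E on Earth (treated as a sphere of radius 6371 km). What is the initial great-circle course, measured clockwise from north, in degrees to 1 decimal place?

With φ₁ = -0.5786, φ₂ = 1.3547, Δλ = -1.4727 rad, the forward-azimuth formula gives
θ = atan2( sin Δλ cos φ₂ , cos φ₁ sin φ₂ − sin φ₁ cos φ₂ cos Δλ ) = atan2(-0.2134, 0.8293) = -14.43°.
Adding 360° brings this into [0°, 360°): 345.6°.

345.6°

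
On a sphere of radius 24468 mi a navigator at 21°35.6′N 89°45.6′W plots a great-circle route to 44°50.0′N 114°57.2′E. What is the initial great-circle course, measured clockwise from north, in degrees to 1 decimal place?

341.6°

Δλ = -155.287° = -2.7103 rad.
y = sin Δλ · cos φ₂ = (-0.4181)(0.7092) = -0.2965
x = cos φ₁ sin φ₂ − sin φ₁ cos φ₂ cos Δλ = (0.9298)(0.7050) − (0.3680)(0.7092)(-0.9084) = 0.8926
θ = atan2(y, x) = -18.37°; adding 360° gives 341.6°.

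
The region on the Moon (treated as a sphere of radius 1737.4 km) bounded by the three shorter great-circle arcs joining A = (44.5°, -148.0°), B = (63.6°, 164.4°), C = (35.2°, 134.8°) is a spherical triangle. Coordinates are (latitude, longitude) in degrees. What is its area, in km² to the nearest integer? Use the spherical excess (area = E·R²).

Side lengths (central angles): a = 0.5877, b = 1.0085, c = 0.5704 rad; semiperimeter s = 1.0833.
By l'Huilier's theorem, tan(E/4) = √[tan(s/2) tan((s−a)/2) tan((s−b)/2) tan((s−c)/2)], giving spherical excess E = 0.1545 rad.
Area = E·R² = 0.1545 × (1737.4)² ≈ 466465 km².

466465 km²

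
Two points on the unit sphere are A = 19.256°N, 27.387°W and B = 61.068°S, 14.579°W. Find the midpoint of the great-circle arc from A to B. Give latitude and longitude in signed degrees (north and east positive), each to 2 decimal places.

-21.01°, -23.06°

Central angle δ = 1.4134 rad. Interpolating on the sphere with fraction f = 0.5:
P = [sin((1−f)δ)·A + sin(fδ)·B] / sin δ = 0.6575·A + 0.6575·B in Cartesian coordinates,
giving P = (0.8589, -0.3656, -0.3586), i.e. latitude -21.01°, longitude -23.06°.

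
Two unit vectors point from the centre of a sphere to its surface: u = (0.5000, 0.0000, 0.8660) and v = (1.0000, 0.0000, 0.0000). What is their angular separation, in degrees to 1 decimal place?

u·v = 0.5000; |u| = 1.0000, |v| = 1.0000.
cos θ = (u·v)/(|u||v|) = 0.5000, so θ = 60.0°.

60.0°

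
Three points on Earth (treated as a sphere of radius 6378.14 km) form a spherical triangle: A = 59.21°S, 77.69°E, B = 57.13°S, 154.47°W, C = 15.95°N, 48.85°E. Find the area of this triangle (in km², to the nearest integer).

3009878 km²

Side lengths (central angles): a = 2.3603, b = 1.3745, c = 0.9871 rad; semiperimeter s = 2.3610.
By l'Huilier's theorem, tan(E/4) = √[tan(s/2) tan((s−a)/2) tan((s−b)/2) tan((s−c)/2)], giving spherical excess E = 0.0740 rad.
Area = E·R² = 0.0740 × (6378.14)² ≈ 3009878 km².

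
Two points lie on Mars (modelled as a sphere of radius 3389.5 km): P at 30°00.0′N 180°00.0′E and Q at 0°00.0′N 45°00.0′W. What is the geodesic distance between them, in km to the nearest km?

With latitudes φ₁ = 30.000°, φ₂ = 0.000° and longitude difference Δλ = 135.000°:
Haversine: a = sin²(Δφ/2) + cos φ₁ cos φ₂ sin²(Δλ/2) = 0.0670 + (0.8660)(1.0000)(0.8536) = 0.80619.
Central angle c = 2·arcsin(√a) = 2.22985 rad.
Distance = R·c = 3389.5 × 2.2299 ≈ 7558 km.

7558 km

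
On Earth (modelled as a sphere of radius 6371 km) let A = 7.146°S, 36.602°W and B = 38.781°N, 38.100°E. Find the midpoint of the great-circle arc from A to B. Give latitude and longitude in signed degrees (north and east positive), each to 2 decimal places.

The central angle between A and B is δ = 1.4443 rad.
With f = 0.5, the slerp weights are sin((1−f)δ)/sin δ = 0.6663 and sin(fδ)/sin δ = 0.6663.
Weighted sum of the unit vectors: (0.6663)·(0.7966,-0.5916,-0.1244) + (0.6663)·(0.6135,0.4810,0.6263) = (0.9395, -0.0737, 0.3345).
Converting back: φ = atan2(z, √(x²+y²)) = 19.54°, λ = atan2(y, x) = -4.49°.

19.54°, -4.49°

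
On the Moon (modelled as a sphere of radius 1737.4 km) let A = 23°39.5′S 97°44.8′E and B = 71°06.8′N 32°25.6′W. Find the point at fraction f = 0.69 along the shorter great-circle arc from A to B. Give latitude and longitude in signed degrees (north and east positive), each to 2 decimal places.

57.59°, 63.63°

The central angle between A and B is δ = 2.1785 rad.
With f = 0.69, the slerp weights are sin((1−f)δ)/sin δ = 0.7615 and sin(fδ)/sin δ = 1.2153.
Weighted sum of the unit vectors: (0.7615)·(-0.1235,0.9076,-0.4013) + (1.2153)·(0.2732,-0.1736,0.9462) = (0.2380, 0.4802, 0.8443).
Converting back: φ = atan2(z, √(x²+y²)) = 57.59°, λ = atan2(y, x) = 63.63°.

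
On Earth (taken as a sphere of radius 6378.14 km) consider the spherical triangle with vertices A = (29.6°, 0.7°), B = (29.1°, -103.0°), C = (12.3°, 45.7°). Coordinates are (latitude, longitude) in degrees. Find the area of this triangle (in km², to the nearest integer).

Side lengths (central angles): a = 2.2470, b = 0.7871, c = 1.5105 rad; semiperimeter s = 2.2723.
By l'Huilier's theorem, tan(E/4) = √[tan(s/2) tan((s−a)/2) tan((s−b)/2) tan((s−c)/2)], giving spherical excess E = 0.3986 rad.
Area = E·R² = 0.3986 × (6378.14)² ≈ 16214295 km².

16214295 km²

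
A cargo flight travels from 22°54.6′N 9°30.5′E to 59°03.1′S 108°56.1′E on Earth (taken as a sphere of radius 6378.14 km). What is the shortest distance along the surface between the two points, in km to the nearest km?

Let φ₁ = 0.3999 rad, φ₂ = -1.0306 rad, and Δλ = 1.7353 rad.
cos c = sin φ₁ sin φ₂ + cos φ₁ cos φ₂ cos Δλ = (0.3893)(-0.8576) + (0.9211)(0.5143)(-0.1638) = -0.41145,
so c = arccos(-0.41145) = 1.99484 rad.
Distance = R·c = 6378.14 × 1.9948 ≈ 12723 km.

12723 km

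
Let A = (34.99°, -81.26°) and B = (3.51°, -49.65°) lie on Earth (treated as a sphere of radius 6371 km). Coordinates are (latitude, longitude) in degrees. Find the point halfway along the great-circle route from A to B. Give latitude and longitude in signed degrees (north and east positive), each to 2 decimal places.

The central angle between A and B is δ = 0.7503 rad.
With f = 0.5, the slerp weights are sin((1−f)δ)/sin δ = 0.5374 and sin(fδ)/sin δ = 0.5374.
Weighted sum of the unit vectors: (0.5374)·(0.1245,-0.8097,0.5734) + (0.5374)·(0.6462,-0.7607,0.0612) = (0.4142, -0.8439, 0.3410).
Converting back: φ = atan2(z, √(x²+y²)) = 19.94°, λ = atan2(y, x) = -63.86°.

19.94°, -63.86°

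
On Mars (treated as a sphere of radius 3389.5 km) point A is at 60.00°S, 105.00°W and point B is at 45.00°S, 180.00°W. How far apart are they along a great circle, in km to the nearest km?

2678 km

With latitudes φ₁ = -60.000°, φ₂ = -45.000° and longitude difference Δλ = -75.000°:
Haversine: a = sin²(Δφ/2) + cos φ₁ cos φ₂ sin²(Δλ/2) = 0.0170 + (0.5000)(0.7071)(0.3706) = 0.14806.
Central angle c = 2·arcsin(√a) = 0.78995 rad.
Distance = R·c = 3389.5 × 0.7900 ≈ 2678 km.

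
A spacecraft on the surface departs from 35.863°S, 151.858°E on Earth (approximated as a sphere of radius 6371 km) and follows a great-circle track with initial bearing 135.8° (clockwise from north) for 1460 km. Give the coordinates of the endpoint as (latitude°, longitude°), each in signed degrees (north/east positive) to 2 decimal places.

Angular distance δ = d/R = 1460/6371 = 0.22916 rad; initial bearing θ = 2.3702 rad.
sin φ₂ = sin φ₁ cos δ + cos φ₁ sin δ cos θ = (-0.5858)(0.9739) + (0.8104)(0.2272)(-0.7169) = -0.7025, so φ₂ = -44.63°.
Δλ = atan2(sin θ sin δ cos φ₁, cos δ − sin φ₁ sin φ₂) = atan2(0.1283, 0.5623) = 12.858°.
λ₂ = 151.858° + 12.858° = 164.72°.

-44.63°, 164.72°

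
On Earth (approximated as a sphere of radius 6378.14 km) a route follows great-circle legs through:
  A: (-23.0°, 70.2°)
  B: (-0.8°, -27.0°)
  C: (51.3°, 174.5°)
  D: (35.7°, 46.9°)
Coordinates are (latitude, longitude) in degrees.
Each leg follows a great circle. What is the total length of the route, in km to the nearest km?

Leg A→B: central angle 1.6809 rad, distance 10721.2 km.
Leg B→C: central angle 2.2051 rad, distance 14064.1 km.
Leg C→D: central angle 1.4247 rad, distance 9086.7 km.
Total: 10721.2 + 14064.1 + 9086.7 ≈ 33872 km.

33872 km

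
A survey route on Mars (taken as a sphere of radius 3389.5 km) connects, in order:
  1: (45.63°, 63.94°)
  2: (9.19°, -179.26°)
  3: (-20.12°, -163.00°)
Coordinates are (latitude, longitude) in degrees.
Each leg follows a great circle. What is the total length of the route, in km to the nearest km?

Leg 1→2: central angle 1.7692 rad, distance 5996.6 km.
Leg 2→3: central angle 0.5828 rad, distance 1975.5 km.
Total: 5996.6 + 1975.5 ≈ 7972 km.

7972 km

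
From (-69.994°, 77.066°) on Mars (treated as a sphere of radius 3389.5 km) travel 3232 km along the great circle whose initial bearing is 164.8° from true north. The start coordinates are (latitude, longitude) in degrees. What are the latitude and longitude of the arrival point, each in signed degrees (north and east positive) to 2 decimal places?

Angular distance δ = d/R = 3232/3389.5 = 0.95353 rad; initial bearing θ = 2.8763 rad.
sin φ₂ = sin φ₁ cos δ + cos φ₁ sin δ cos θ = (-0.9397)(0.5788) + (0.3421)(0.8155)(-0.9650) = -0.8131, so φ₂ = -54.40°.
Δλ = atan2(sin θ sin δ cos φ₁, cos δ − sin φ₁ sin φ₂) = atan2(0.0731, -0.1852) = 158.451°.
λ₂ = 77.066° + 158.451° = 235.52° → -124.48° after wrapping to (−180°, 180°].

-54.40°, -124.48°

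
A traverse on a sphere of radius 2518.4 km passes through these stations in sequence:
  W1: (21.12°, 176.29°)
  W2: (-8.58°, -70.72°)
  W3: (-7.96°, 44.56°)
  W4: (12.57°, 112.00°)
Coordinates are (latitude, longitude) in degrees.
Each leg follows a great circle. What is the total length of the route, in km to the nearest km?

13097 km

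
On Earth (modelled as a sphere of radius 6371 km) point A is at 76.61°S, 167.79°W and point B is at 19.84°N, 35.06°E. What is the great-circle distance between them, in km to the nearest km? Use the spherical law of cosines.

13573 km

Let φ₁ = -1.3371 rad, φ₂ = 0.3463 rad, and Δλ = -2.7428 rad.
cos c = sin φ₁ sin φ₂ + cos φ₁ cos φ₂ cos Δλ = (-0.9728)(0.3394) + (0.2316)(0.9406)(-0.9215) = -0.53091,
so c = arccos(-0.53091) = 2.13047 rad.
Distance = R·c = 6371 × 2.1305 ≈ 13573 km.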